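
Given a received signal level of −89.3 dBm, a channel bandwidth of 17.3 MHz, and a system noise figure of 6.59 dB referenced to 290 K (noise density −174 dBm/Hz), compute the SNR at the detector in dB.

5.7 dB

Noise floor: N = −174 + 10 log₁₀(B) + NF
10 log₁₀(1.73×10⁷) = 72.38 dB
N = −174 + 72.38 + 6.59 = −95.03 dBm
SNR = P_sig − N = −89.3 − (−95.03) = 5.73 dB → 5.7 dB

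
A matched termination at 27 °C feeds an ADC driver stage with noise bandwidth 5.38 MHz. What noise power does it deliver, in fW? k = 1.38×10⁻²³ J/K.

22.3 fW

T = 27 °C + 273.15 = 300.15 K
P_n = kTB = 1.38×10⁻²³ × 300.15 × 5.38×10⁶ = 2.23×10⁻¹⁴ W = 22.3 fW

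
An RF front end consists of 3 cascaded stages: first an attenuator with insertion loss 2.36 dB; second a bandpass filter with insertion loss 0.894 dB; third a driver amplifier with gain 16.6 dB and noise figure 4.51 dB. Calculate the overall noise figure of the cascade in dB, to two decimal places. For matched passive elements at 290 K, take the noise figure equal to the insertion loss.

7.76 dB

Convert to linear (a loss of L dB is a gain of −L dB): F_i = 10^(NF_i/10), G_i = 10^(G_i,dB/10)
  Stage 1: F_1 = 10^(2.36/10) = 1.722, G_1 = 10^(−2.36/10) = 0.5808
  Stage 2: F_2 = 10^(0.894/10) = 1.229, G_2 = 10^(−0.894/10) = 0.8140
  Stage 3: F_3 = 10^(4.51/10) = 2.825, G_3 = 10^(16.6/10) = 45.71
Friis cascade:
  F = 1.722 + (1.229 − 1)/0.5808 + (2.825 − 1)/0.4727 = 5.976
NF = 10 log₁₀(5.976) = 7.76 dB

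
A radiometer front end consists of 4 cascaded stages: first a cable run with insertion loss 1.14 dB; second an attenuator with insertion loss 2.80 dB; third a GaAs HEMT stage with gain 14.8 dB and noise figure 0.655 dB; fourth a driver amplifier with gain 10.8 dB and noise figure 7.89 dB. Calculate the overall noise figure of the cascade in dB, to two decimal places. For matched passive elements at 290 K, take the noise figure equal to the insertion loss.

5.19 dB

Convert to linear (a loss of L dB is a gain of −L dB): F_i = 10^(NF_i/10), G_i = 10^(G_i,dB/10)
  Stage 1: F_1 = 10^(1.14/10) = 1.300, G_1 = 10^(−1.14/10) = 0.7691
  Stage 2: F_2 = 10^(2.80/10) = 1.905, G_2 = 10^(−2.80/10) = 0.5248
  Stage 3: F_3 = 10^(0.655/10) = 1.163, G_3 = 10^(14.8/10) = 30.20
  Stage 4: F_4 = 10^(7.89/10) = 6.152, G_4 = 10^(10.8/10) = 12.02
Friis cascade:
  F = 1.300 + (1.905 − 1)/0.7691 + (1.163 − 1)/0.4036 + (6.152 − 1)/12.19 = 3.303
NF = 10 log₁₀(3.303) = 5.19 dB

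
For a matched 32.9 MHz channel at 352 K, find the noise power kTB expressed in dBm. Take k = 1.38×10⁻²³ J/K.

−98.0 dBm

P_n = kTB = 1.38×10⁻²³ × 352 × 3.29×10⁷ = 1.60×10⁻¹³ W
In dBm: 10 log₁₀(1.60×10⁻¹³ / 10⁻³) = −98.0 dBm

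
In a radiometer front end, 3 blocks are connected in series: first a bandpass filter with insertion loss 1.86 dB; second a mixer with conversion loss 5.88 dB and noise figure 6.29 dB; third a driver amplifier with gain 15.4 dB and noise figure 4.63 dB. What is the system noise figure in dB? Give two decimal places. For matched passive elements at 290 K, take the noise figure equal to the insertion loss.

12.52 dB

Convert to linear (a loss of L dB is a gain of −L dB): F_i = 10^(NF_i/10), G_i = 10^(G_i,dB/10)
  Stage 1: F_1 = 10^(1.86/10) = 1.535, G_1 = 10^(−1.86/10) = 0.6516
  Stage 2: F_2 = 10^(6.29/10) = 4.256, G_2 = 10^(−5.88/10) = 0.2582
  Stage 3: F_3 = 10^(4.63/10) = 2.904, G_3 = 10^(15.4/10) = 34.67
Friis cascade:
  F = 1.535 + (4.256 − 1)/0.6516 + (2.904 − 1)/0.1683 = 17.85
NF = 10 log₁₀(17.85) = 12.52 dB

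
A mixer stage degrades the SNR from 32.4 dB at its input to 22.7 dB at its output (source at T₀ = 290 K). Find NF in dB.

NF (dB) = SNR_in(dB) − SNR_out(dB) when the source is at T₀
NF = 32.4 − 22.7 = 9.7 dB

9.7 dB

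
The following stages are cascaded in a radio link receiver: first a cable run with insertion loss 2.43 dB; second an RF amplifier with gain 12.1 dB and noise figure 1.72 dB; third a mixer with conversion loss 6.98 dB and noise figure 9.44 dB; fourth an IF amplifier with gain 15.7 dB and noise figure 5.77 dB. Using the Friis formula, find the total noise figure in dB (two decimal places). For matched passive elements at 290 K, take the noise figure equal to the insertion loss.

6.93 dB

Convert to linear (a loss of L dB is a gain of −L dB): F_i = 10^(NF_i/10), G_i = 10^(G_i,dB/10)
  Stage 1: F_1 = 10^(2.43/10) = 1.750, G_1 = 10^(−2.43/10) = 0.5715
  Stage 2: F_2 = 10^(1.72/10) = 1.486, G_2 = 10^(12.1/10) = 16.22
  Stage 3: F_3 = 10^(9.44/10) = 8.790, G_3 = 10^(−6.98/10) = 0.2004
  Stage 4: F_4 = 10^(5.77/10) = 3.776, G_4 = 10^(15.7/10) = 37.15
Friis cascade:
  F = 1.750 + (1.486 − 1)/0.5715 + (8.790 − 1)/9.268 + (3.776 − 1)/1.858 = 4.935
NF = 10 log₁₀(4.935) = 6.93 dB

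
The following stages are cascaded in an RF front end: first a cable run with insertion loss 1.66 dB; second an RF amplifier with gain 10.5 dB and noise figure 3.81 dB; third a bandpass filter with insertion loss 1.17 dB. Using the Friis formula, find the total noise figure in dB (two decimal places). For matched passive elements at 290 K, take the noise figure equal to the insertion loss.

5.52 dB

Convert to linear (a loss of L dB is a gain of −L dB): F_i = 10^(NF_i/10), G_i = 10^(G_i,dB/10)
  Stage 1: F_1 = 10^(1.66/10) = 1.466, G_1 = 10^(−1.66/10) = 0.6823
  Stage 2: F_2 = 10^(3.81/10) = 2.404, G_2 = 10^(10.5/10) = 11.22
  Stage 3: F_3 = 10^(1.17/10) = 1.309, G_3 = 10^(−1.17/10) = 0.7638
Friis cascade:
  F = 1.466 + (2.404 − 1)/0.6823 + (1.309 − 1)/7.656 = 3.564
NF = 10 log₁₀(3.564) = 5.52 dB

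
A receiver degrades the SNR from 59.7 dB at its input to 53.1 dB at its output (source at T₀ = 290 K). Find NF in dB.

6.6 dB

NF (dB) = SNR_in(dB) − SNR_out(dB) when the source is at T₀
NF = 59.7 − 53.1 = 6.6 dB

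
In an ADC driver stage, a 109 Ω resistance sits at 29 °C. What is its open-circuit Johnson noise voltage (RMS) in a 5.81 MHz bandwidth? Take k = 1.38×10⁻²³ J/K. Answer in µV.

3.25 µV

T = 29 °C + 273.15 = 302.15 K
V_n = √(4kTRB)
4kTRB = 4 × 1.38×10⁻²³ × 302.15 × 1.09×10² × 5.81×10⁶ = 1.06×10⁻¹¹ V²
V_n = √(1.06×10⁻¹¹) = 3.25×10⁻⁶ V = 3.25 µV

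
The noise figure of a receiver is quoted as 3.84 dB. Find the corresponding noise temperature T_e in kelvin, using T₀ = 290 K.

412 K

F = 10^(3.84/10) = 2.42103
T_e = (F − 1)·T₀ = (2.42103 − 1) × 290 = 412 K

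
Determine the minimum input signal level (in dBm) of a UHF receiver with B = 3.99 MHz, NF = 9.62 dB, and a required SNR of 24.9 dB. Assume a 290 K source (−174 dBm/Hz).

−73.5 dBm

Sensitivity = −174 + 10 log₁₀(B) + NF + SNR_min
= −174 + 66.01 + 9.62 + 24.9
= −73.47 dBm → −73.5 dBm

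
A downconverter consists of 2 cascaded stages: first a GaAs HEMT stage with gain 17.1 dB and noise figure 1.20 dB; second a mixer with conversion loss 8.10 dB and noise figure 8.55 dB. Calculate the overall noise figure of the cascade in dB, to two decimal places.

Convert to linear (a loss of L dB is a gain of −L dB): F_i = 10^(NF_i/10), G_i = 10^(G_i,dB/10)
  Stage 1: F_1 = 10^(1.20/10) = 1.318, G_1 = 10^(17.1/10) = 51.29
  Stage 2: F_2 = 10^(8.55/10) = 7.161, G_2 = 10^(−8.10/10) = 0.1549
Friis cascade:
  F = 1.318 + (7.161 − 1)/51.29 = 1.438
NF = 10 log₁₀(1.438) = 1.58 dB

1.58 dB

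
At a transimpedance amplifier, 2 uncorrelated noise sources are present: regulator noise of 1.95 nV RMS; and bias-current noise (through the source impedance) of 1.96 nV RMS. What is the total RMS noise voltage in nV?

Uncorrelated sources add in power (mean-square): V_tot = √(ΣV_i²)
V_tot = √[(1.95×10⁻⁹)² + (1.96×10⁻⁹)²] = 2.76×10⁻⁹ V = 2.76 nV

2.76 nV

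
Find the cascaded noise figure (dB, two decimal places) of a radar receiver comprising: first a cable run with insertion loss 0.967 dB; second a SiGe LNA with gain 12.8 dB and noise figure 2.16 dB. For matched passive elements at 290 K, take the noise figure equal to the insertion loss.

Convert to linear (a loss of L dB is a gain of −L dB): F_i = 10^(NF_i/10), G_i = 10^(G_i,dB/10)
  Stage 1: F_1 = 10^(0.967/10) = 1.249, G_1 = 10^(−0.967/10) = 0.8004
  Stage 2: F_2 = 10^(2.16/10) = 1.644, G_2 = 10^(12.8/10) = 19.05
Friis cascade:
  F = 1.249 + (1.644 − 1)/0.8004 = 2.054
NF = 10 log₁₀(2.054) = 3.13 dB

3.13 dB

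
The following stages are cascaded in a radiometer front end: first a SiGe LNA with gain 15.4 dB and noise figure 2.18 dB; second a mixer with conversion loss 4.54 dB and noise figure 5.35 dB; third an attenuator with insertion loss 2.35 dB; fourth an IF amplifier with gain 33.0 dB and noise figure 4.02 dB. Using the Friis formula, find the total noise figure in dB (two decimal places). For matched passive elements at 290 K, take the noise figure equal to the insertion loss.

Convert to linear (a loss of L dB is a gain of −L dB): F_i = 10^(NF_i/10), G_i = 10^(G_i,dB/10)
  Stage 1: F_1 = 10^(2.18/10) = 1.652, G_1 = 10^(15.4/10) = 34.67
  Stage 2: F_2 = 10^(5.35/10) = 3.428, G_2 = 10^(−4.54/10) = 0.3516
  Stage 3: F_3 = 10^(2.35/10) = 1.718, G_3 = 10^(−2.35/10) = 0.5821
  Stage 4: F_4 = 10^(4.02/10) = 2.523, G_4 = 10^(33.0/10) = 1995
Friis cascade:
  F = 1.652 + (3.428 − 1)/34.67 + (1.718 − 1)/12.19 + (2.523 − 1)/7.096 = 1.996
NF = 10 log₁₀(1.996) = 3.00 dB

3.00 dB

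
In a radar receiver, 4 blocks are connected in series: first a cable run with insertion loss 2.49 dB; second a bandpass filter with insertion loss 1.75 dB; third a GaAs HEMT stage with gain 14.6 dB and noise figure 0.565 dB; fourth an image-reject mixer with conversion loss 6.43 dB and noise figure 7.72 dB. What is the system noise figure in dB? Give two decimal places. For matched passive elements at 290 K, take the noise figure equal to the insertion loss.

5.41 dB

Convert to linear (a loss of L dB is a gain of −L dB): F_i = 10^(NF_i/10), G_i = 10^(G_i,dB/10)
  Stage 1: F_1 = 10^(2.49/10) = 1.774, G_1 = 10^(−2.49/10) = 0.5636
  Stage 2: F_2 = 10^(1.75/10) = 1.496, G_2 = 10^(−1.75/10) = 0.6683
  Stage 3: F_3 = 10^(0.565/10) = 1.139, G_3 = 10^(14.6/10) = 28.84
  Stage 4: F_4 = 10^(7.72/10) = 5.916, G_4 = 10^(−6.43/10) = 0.2275
Friis cascade:
  F = 1.774 + (1.496 − 1)/0.5636 + (1.139 − 1)/0.3767 + (5.916 − 1)/10.86 = 3.476
NF = 10 log₁₀(3.476) = 5.41 dB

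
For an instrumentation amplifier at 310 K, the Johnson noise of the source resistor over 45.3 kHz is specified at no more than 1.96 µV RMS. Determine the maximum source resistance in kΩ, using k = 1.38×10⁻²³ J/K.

Johnson–Nyquist: V_n = √(4kTRB) ⇒ R = V_n² / (4kTB)
4kTB = 4 × 1.38×10⁻²³ × 310 × 4.53×10⁴ = 7.75×10⁻¹⁶
R = (1.96×10⁻⁶)² / 7.75×10⁻¹⁶ = 4.96×10³ Ω = 4.96 kΩ

4.96 kΩ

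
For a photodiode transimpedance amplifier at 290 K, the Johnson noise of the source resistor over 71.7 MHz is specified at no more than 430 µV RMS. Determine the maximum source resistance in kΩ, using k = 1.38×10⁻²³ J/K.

161 kΩ

Johnson–Nyquist: V_n = √(4kTRB) ⇒ R = V_n² / (4kTB)
4kTB = 4 × 1.38×10⁻²³ × 290 × 7.17×10⁷ = 1.15×10⁻¹²
R = (4.30×10⁻⁴)² / 1.15×10⁻¹² = 1.61×10⁵ Ω = 161 kΩ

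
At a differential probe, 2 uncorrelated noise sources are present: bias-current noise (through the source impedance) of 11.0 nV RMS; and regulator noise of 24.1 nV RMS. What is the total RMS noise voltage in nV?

Uncorrelated sources add in power (mean-square): V_tot = √(ΣV_i²)
V_tot = √[(1.10×10⁻⁸)² + (2.41×10⁻⁸)²] = 2.65×10⁻⁸ V = 26.5 nV

26.5 nV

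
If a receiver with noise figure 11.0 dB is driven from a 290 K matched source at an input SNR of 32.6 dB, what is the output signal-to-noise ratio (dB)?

21.6 dB

By definition F = SNR_in/SNR_out, so in dB: SNR_out = SNR_in − NF
SNR_out = 32.6 − 11.0 = 21.6 dB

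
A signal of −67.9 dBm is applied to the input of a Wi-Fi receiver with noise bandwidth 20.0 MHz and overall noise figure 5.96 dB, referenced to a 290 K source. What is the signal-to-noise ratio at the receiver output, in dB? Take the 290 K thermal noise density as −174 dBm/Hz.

Noise floor: N = −174 + 10 log₁₀(B) + NF
10 log₁₀(2.00×10⁷) = 73.01 dB
N = −174 + 73.01 + 5.96 = −95.03 dBm
SNR = P_sig − N = −67.9 − (−95.03) = 27.13 dB → 27.1 dB

27.1 dB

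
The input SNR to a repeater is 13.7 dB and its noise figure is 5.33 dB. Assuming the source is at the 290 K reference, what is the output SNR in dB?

8.37 dB

By definition F = SNR_in/SNR_out, so in dB: SNR_out = SNR_in − NF
SNR_out = 13.7 − 5.33 = 8.37 dB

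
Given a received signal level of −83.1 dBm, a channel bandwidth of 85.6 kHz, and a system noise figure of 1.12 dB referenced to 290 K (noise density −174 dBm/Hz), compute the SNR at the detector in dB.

40.5 dB

Noise floor: N = −174 + 10 log₁₀(B) + NF
10 log₁₀(8.56×10⁴) = 49.32 dB
N = −174 + 49.32 + 1.12 = −123.56 dBm
SNR = P_sig − N = −83.1 − (−123.56) = 40.46 dB → 40.5 dB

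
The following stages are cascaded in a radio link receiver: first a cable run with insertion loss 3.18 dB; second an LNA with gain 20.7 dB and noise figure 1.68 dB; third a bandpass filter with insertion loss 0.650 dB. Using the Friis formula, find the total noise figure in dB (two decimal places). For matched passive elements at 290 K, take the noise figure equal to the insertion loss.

Convert to linear (a loss of L dB is a gain of −L dB): F_i = 10^(NF_i/10), G_i = 10^(G_i,dB/10)
  Stage 1: F_1 = 10^(3.18/10) = 2.080, G_1 = 10^(−3.18/10) = 0.4808
  Stage 2: F_2 = 10^(1.68/10) = 1.472, G_2 = 10^(20.7/10) = 117.5
  Stage 3: F_3 = 10^(0.650/10) = 1.161, G_3 = 10^(−0.650/10) = 0.8610
Friis cascade:
  F = 2.080 + (1.472 − 1)/0.4808 + (1.161 − 1)/56.49 = 3.065
NF = 10 log₁₀(3.065) = 4.86 dB

4.86 dB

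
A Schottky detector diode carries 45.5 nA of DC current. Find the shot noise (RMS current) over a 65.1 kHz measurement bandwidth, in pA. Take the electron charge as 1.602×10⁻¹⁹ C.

30.8 pA

I_n = √(2qI·B)
2qI·B = 2 × 1.602×10⁻¹⁹ × 4.55×10⁻⁸ × 6.51×10⁴ = 9.49×10⁻²² A²
I_n = √(9.49×10⁻²²) = 3.08×10⁻¹¹ A = 30.8 pA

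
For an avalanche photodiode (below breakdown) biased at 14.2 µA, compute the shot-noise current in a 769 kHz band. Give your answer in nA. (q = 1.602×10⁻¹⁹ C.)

I_n = √(2qI·B)
2qI·B = 2 × 1.602×10⁻¹⁹ × 1.42×10⁻⁵ × 7.69×10⁵ = 3.50×10⁻¹⁸ A²
I_n = √(3.50×10⁻¹⁸) = 1.87×10⁻⁹ A = 1.87 nA

1.87 nA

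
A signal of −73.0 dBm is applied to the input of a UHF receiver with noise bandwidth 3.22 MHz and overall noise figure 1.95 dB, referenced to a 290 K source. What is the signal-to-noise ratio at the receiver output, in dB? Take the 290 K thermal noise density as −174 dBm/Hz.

Noise floor: N = −174 + 10 log₁₀(B) + NF
10 log₁₀(3.22×10⁶) = 65.08 dB
N = −174 + 65.08 + 1.95 = −106.97 dBm
SNR = P_sig − N = −73.0 − (−106.97) = 33.97 dB → 34.0 dB

34.0 dB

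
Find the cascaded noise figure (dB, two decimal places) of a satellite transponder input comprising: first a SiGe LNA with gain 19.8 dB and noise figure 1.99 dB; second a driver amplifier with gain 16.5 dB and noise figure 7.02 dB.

2.10 dB

Convert to linear (a loss of L dB is a gain of −L dB): F_i = 10^(NF_i/10), G_i = 10^(G_i,dB/10)
  Stage 1: F_1 = 10^(1.99/10) = 1.581, G_1 = 10^(19.8/10) = 95.50
  Stage 2: F_2 = 10^(7.02/10) = 5.035, G_2 = 10^(16.5/10) = 44.67
Friis cascade:
  F = 1.581 + (5.035 − 1)/95.50 = 1.623
NF = 10 log₁₀(1.623) = 2.10 dB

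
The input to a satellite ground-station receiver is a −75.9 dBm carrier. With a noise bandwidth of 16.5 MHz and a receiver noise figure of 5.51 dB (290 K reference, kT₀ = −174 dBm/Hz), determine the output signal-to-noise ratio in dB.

20.4 dB

Noise floor: N = −174 + 10 log₁₀(B) + NF
10 log₁₀(1.65×10⁷) = 72.17 dB
N = −174 + 72.17 + 5.51 = −96.32 dBm
SNR = P_sig − N = −75.9 − (−96.32) = 20.42 dB → 20.4 dB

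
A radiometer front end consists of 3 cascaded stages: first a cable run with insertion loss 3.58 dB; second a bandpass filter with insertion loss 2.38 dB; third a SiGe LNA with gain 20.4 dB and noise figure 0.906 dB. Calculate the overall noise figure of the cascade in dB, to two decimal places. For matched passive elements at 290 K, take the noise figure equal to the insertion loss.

6.87 dB

Convert to linear (a loss of L dB is a gain of −L dB): F_i = 10^(NF_i/10), G_i = 10^(G_i,dB/10)
  Stage 1: F_1 = 10^(3.58/10) = 2.280, G_1 = 10^(−3.58/10) = 0.4385
  Stage 2: F_2 = 10^(2.38/10) = 1.730, G_2 = 10^(−2.38/10) = 0.5781
  Stage 3: F_3 = 10^(0.906/10) = 1.232, G_3 = 10^(20.4/10) = 109.6
Friis cascade:
  F = 2.280 + (1.730 − 1)/0.4385 + (1.232 − 1)/0.2535 = 4.860
NF = 10 log₁₀(4.860) = 6.87 dB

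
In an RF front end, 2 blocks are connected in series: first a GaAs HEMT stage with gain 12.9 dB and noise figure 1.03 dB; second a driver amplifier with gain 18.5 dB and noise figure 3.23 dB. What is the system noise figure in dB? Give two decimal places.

Convert to linear (a loss of L dB is a gain of −L dB): F_i = 10^(NF_i/10), G_i = 10^(G_i,dB/10)
  Stage 1: F_1 = 10^(1.03/10) = 1.268, G_1 = 10^(12.9/10) = 19.50
  Stage 2: F_2 = 10^(3.23/10) = 2.104, G_2 = 10^(18.5/10) = 70.79
Friis cascade:
  F = 1.268 + (2.104 − 1)/19.50 = 1.324
NF = 10 log₁₀(1.324) = 1.22 dB

1.22 dB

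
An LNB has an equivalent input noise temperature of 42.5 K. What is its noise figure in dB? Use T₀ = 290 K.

0.594 dB

F = 1 + T_e/T₀ = 1 + 42.5/290 = 1.14655
NF = 10 log₁₀(1.14655) = 0.594 dB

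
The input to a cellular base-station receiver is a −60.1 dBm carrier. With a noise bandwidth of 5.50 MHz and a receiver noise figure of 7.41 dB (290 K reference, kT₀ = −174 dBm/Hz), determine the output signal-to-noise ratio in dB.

Noise floor: N = −174 + 10 log₁₀(B) + NF
10 log₁₀(5.50×10⁶) = 67.4 dB
N = −174 + 67.4 + 7.41 = −99.19 dBm
SNR = P_sig − N = −60.1 − (−99.19) = 39.09 dB → 39.1 dB

39.1 dB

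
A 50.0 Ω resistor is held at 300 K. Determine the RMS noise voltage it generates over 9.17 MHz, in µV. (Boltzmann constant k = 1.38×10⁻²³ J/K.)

2.76 µV

V_n = √(4kTRB)
4kTRB = 4 × 1.38×10⁻²³ × 300 × 5.00×10¹ × 9.17×10⁶ = 7.59×10⁻¹² V²
V_n = √(7.59×10⁻¹²) = 2.76×10⁻⁶ V = 2.76 µV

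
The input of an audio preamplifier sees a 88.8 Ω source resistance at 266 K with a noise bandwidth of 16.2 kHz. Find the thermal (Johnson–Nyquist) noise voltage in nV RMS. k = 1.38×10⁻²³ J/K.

145 nV

V_n = √(4kTRB)
4kTRB = 4 × 1.38×10⁻²³ × 266 × 8.88×10¹ × 1.62×10⁴ = 2.11×10⁻¹⁴ V²
V_n = √(2.11×10⁻¹⁴) = 1.45×10⁻⁷ V = 145 nV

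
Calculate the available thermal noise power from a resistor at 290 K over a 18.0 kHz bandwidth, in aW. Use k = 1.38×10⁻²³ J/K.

72.0 aW

P_n = kTB = 1.38×10⁻²³ × 290 × 1.80×10⁴ = 7.20×10⁻¹⁷ W = 72.0 aW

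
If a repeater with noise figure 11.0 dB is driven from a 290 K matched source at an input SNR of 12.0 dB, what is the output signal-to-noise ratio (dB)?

By definition F = SNR_in/SNR_out, so in dB: SNR_out = SNR_in − NF
SNR_out = 12.0 − 11.0 = 1.0 dB

1.0 dB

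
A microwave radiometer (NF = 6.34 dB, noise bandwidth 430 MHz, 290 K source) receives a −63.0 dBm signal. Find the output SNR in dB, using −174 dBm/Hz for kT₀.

18.3 dB

Noise floor: N = −174 + 10 log₁₀(B) + NF
10 log₁₀(4.30×10⁸) = 86.33 dB
N = −174 + 86.33 + 6.34 = −81.33 dBm
SNR = P_sig − N = −63.0 − (−81.33) = 18.33 dB → 18.3 dB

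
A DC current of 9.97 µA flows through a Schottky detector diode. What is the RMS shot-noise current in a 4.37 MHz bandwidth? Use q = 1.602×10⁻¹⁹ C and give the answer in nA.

3.74 nA

I_n = √(2qI·B)
2qI·B = 2 × 1.602×10⁻¹⁹ × 9.97×10⁻⁶ × 4.37×10⁶ = 1.40×10⁻¹⁷ A²
I_n = √(1.40×10⁻¹⁷) = 3.74×10⁻⁹ A = 3.74 nA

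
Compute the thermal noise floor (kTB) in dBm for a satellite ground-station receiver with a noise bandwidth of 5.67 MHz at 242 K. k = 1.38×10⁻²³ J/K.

−107.2 dBm

P_n = kTB = 1.38×10⁻²³ × 242 × 5.67×10⁶ = 1.89×10⁻¹⁴ W
In dBm: 10 log₁₀(1.89×10⁻¹⁴ / 10⁻³) = −107.2 dBm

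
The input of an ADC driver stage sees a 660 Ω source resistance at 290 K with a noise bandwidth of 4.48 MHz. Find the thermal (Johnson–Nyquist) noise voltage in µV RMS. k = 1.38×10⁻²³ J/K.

6.88 µV

V_n = √(4kTRB)
4kTRB = 4 × 1.38×10⁻²³ × 290 × 6.60×10² × 4.48×10⁶ = 4.73×10⁻¹¹ V²
V_n = √(4.73×10⁻¹¹) = 6.88×10⁻⁶ V = 6.88 µV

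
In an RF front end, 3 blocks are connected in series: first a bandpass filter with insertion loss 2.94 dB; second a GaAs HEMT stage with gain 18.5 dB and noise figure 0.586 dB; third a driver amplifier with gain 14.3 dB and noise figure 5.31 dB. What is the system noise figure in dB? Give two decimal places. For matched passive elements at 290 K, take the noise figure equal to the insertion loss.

Convert to linear (a loss of L dB is a gain of −L dB): F_i = 10^(NF_i/10), G_i = 10^(G_i,dB/10)
  Stage 1: F_1 = 10^(2.94/10) = 1.968, G_1 = 10^(−2.94/10) = 0.5082
  Stage 2: F_2 = 10^(0.586/10) = 1.144, G_2 = 10^(18.5/10) = 70.79
  Stage 3: F_3 = 10^(5.31/10) = 3.396, G_3 = 10^(14.3/10) = 26.92
Friis cascade:
  F = 1.968 + (1.144 − 1)/0.5082 + (3.396 − 1)/35.97 = 2.319
NF = 10 log₁₀(2.319) = 3.65 dB

3.65 dB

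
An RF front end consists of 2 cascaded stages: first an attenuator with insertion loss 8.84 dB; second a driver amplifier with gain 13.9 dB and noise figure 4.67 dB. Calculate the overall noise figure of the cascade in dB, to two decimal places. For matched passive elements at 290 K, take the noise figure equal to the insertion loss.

Convert to linear (a loss of L dB is a gain of −L dB): F_i = 10^(NF_i/10), G_i = 10^(G_i,dB/10)
  Stage 1: F_1 = 10^(8.84/10) = 7.656, G_1 = 10^(−8.84/10) = 0.1306
  Stage 2: F_2 = 10^(4.67/10) = 2.931, G_2 = 10^(13.9/10) = 24.55
Friis cascade:
  F = 7.656 + (2.931 − 1)/0.1306 = 22.44
NF = 10 log₁₀(22.44) = 13.51 dB

13.51 dB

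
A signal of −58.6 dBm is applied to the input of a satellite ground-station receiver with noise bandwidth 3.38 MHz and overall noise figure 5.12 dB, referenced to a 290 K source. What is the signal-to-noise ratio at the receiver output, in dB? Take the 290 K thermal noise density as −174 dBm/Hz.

45.0 dB

Noise floor: N = −174 + 10 log₁₀(B) + NF
10 log₁₀(3.38×10⁶) = 65.29 dB
N = −174 + 65.29 + 5.12 = −103.59 dBm
SNR = P_sig − N = −58.6 − (−103.59) = 44.99 dB → 45.0 dB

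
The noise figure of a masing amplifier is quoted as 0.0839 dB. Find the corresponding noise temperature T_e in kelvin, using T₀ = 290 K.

5.66 K

F = 10^(0.0839/10) = 1.01951
T_e = (F − 1)·T₀ = (1.01951 − 1) × 290 = 5.66 K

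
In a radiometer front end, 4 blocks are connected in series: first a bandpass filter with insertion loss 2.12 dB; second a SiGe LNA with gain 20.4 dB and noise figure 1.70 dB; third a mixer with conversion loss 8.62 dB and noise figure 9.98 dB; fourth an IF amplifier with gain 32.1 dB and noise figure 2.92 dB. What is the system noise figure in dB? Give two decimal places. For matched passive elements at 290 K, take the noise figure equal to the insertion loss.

4.23 dB

Convert to linear (a loss of L dB is a gain of −L dB): F_i = 10^(NF_i/10), G_i = 10^(G_i,dB/10)
  Stage 1: F_1 = 10^(2.12/10) = 1.629, G_1 = 10^(−2.12/10) = 0.6138
  Stage 2: F_2 = 10^(1.70/10) = 1.479, G_2 = 10^(20.4/10) = 109.6
  Stage 3: F_3 = 10^(9.98/10) = 9.954, G_3 = 10^(−8.62/10) = 0.1374
  Stage 4: F_4 = 10^(2.92/10) = 1.959, G_4 = 10^(32.1/10) = 1622
Friis cascade:
  F = 1.629 + (1.479 − 1)/0.6138 + (9.954 − 1)/67.30 + (1.959 − 1)/9.247 = 2.647
NF = 10 log₁₀(2.647) = 4.23 dB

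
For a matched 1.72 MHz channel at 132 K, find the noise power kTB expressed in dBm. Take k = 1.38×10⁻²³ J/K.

P_n = kTB = 1.38×10⁻²³ × 132 × 1.72×10⁶ = 3.13×10⁻¹⁵ W
In dBm: 10 log₁₀(3.13×10⁻¹⁵ / 10⁻³) = −115.0 dBm

−115.0 dBm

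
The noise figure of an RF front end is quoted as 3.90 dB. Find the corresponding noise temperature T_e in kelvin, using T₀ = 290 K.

F = 10^(3.90/10) = 2.45471
T_e = (F − 1)·T₀ = (2.45471 − 1) × 290 = 422 K

422 K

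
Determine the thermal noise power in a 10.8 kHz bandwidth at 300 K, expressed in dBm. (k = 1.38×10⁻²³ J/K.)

−133.5 dBm

P_n = kTB = 1.38×10⁻²³ × 300 × 1.08×10⁴ = 4.47×10⁻¹⁷ W
In dBm: 10 log₁₀(4.47×10⁻¹⁷ / 10⁻³) = −133.5 dBm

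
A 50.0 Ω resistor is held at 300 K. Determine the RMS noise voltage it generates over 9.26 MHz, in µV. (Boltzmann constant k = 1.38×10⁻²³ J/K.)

2.77 µV

V_n = √(4kTRB)
4kTRB = 4 × 1.38×10⁻²³ × 300 × 5.00×10¹ × 9.26×10⁶ = 7.67×10⁻¹² V²
V_n = √(7.67×10⁻¹²) = 2.77×10⁻⁶ V = 2.77 µV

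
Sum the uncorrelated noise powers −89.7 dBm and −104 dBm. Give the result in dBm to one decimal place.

−89.5 dBm

Convert to linear, add, convert back:
P₁ = 1.07×10⁻¹² W, P₂ = 3.98×10⁻¹⁴ W
P_tot = 1.11×10⁻¹² W → 10 log₁₀(P_tot / 10⁻³) = −89.5 dBm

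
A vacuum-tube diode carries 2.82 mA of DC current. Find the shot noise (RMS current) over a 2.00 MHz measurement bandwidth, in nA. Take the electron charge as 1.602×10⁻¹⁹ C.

I_n = √(2qI·B)
2qI·B = 2 × 1.602×10⁻¹⁹ × 2.82×10⁻³ × 2.00×10⁶ = 1.81×10⁻¹⁵ A²
I_n = √(1.81×10⁻¹⁵) = 4.25×10⁻⁸ A = 42.5 nA

42.5 nA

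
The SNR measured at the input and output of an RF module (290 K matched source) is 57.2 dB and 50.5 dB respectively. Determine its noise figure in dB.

NF (dB) = SNR_in(dB) − SNR_out(dB) when the source is at T₀
NF = 57.2 − 50.5 = 6.7 dB

6.7 dB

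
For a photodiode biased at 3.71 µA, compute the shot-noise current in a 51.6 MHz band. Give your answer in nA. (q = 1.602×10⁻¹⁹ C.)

7.83 nA

I_n = √(2qI·B)
2qI·B = 2 × 1.602×10⁻¹⁹ × 3.71×10⁻⁶ × 5.16×10⁷ = 6.13×10⁻¹⁷ A²
I_n = √(6.13×10⁻¹⁷) = 7.83×10⁻⁹ A = 7.83 nA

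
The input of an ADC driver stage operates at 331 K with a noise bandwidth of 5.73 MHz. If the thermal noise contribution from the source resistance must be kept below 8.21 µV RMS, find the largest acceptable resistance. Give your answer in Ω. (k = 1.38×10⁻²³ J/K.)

Johnson–Nyquist: V_n = √(4kTRB) ⇒ R = V_n² / (4kTB)
4kTB = 4 × 1.38×10⁻²³ × 331 × 5.73×10⁶ = 1.05×10⁻¹³
R = (8.21×10⁻⁶)² / 1.05×10⁻¹³ = 6.44×10² Ω = 644 Ω

644 Ω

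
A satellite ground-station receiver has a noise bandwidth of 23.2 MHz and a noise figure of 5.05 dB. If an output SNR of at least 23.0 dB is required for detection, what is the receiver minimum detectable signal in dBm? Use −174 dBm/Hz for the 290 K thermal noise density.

−72.3 dBm

Sensitivity = −174 + 10 log₁₀(B) + NF + SNR_min
= −174 + 73.65 + 5.05 + 23.0
= −72.30 dBm → −72.3 dBm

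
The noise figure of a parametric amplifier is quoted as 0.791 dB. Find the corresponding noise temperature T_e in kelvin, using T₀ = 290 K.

F = 10^(0.791/10) = 1.19978
T_e = (F − 1)·T₀ = (1.19978 − 1) × 290 = 57.9 K

57.9 K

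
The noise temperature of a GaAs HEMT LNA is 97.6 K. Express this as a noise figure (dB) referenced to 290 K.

F = 1 + T_e/T₀ = 1 + 97.6/290 = 1.33655
NF = 10 log₁₀(1.33655) = 1.26 dB

1.26 dB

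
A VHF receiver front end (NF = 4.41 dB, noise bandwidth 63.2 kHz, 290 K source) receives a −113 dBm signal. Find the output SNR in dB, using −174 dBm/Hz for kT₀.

Noise floor: N = −174 + 10 log₁₀(B) + NF
10 log₁₀(6.32×10⁴) = 48.01 dB
N = −174 + 48.01 + 4.41 = −121.58 dBm
SNR = P_sig − N = −113 − (−121.58) = 8.58 dB → 8.6 dB

8.6 dB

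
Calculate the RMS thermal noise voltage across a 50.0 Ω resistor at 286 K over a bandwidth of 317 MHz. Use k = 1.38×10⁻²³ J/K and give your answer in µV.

15.8 µV

V_n = √(4kTRB)
4kTRB = 4 × 1.38×10⁻²³ × 286 × 5.00×10¹ × 3.17×10⁸ = 2.50×10⁻¹⁰ V²
V_n = √(2.50×10⁻¹⁰) = 1.58×10⁻⁵ V = 15.8 µV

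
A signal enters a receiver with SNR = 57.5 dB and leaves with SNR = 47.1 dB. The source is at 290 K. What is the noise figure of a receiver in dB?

10.4 dB

NF (dB) = SNR_in(dB) − SNR_out(dB) when the source is at T₀
NF = 57.5 − 47.1 = 10.4 dB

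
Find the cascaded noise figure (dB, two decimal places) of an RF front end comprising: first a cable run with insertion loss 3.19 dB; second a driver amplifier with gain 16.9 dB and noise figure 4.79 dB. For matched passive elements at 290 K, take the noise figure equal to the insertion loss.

7.98 dB

Convert to linear (a loss of L dB is a gain of −L dB): F_i = 10^(NF_i/10), G_i = 10^(G_i,dB/10)
  Stage 1: F_1 = 10^(3.19/10) = 2.084, G_1 = 10^(−3.19/10) = 0.4797
  Stage 2: F_2 = 10^(4.79/10) = 3.013, G_2 = 10^(16.9/10) = 48.98
Friis cascade:
  F = 2.084 + (3.013 − 1)/0.4797 = 6.281
NF = 10 log₁₀(6.281) = 7.98 dB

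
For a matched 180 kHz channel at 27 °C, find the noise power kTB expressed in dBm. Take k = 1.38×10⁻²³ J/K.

T = 27 °C + 273.15 = 300.15 K
P_n = kTB = 1.38×10⁻²³ × 300.15 × 1.80×10⁵ = 7.46×10⁻¹⁶ W
In dBm: 10 log₁₀(7.46×10⁻¹⁶ / 10⁻³) = −121.3 dBm

−121.3 dBm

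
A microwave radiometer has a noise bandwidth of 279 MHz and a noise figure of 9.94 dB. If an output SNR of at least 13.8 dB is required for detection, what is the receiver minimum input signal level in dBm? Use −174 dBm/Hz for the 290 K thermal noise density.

Sensitivity = −174 + 10 log₁₀(B) + NF + SNR_min
= −174 + 84.46 + 9.94 + 13.8
= −65.80 dBm → −65.8 dBm

−65.8 dBm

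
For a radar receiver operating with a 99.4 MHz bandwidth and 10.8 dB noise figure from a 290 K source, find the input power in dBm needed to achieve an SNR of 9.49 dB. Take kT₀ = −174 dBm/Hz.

−73.7 dBm

Sensitivity = −174 + 10 log₁₀(B) + NF + SNR_min
= −174 + 79.97 + 10.8 + 9.49
= −73.74 dBm → −73.7 dBm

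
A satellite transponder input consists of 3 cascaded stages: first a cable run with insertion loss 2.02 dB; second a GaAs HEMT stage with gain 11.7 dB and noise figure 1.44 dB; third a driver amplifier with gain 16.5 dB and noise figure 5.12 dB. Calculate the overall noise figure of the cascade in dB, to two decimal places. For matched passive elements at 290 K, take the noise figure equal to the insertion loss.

Convert to linear (a loss of L dB is a gain of −L dB): F_i = 10^(NF_i/10), G_i = 10^(G_i,dB/10)
  Stage 1: F_1 = 10^(2.02/10) = 1.592, G_1 = 10^(−2.02/10) = 0.6281
  Stage 2: F_2 = 10^(1.44/10) = 1.393, G_2 = 10^(11.7/10) = 14.79
  Stage 3: F_3 = 10^(5.12/10) = 3.251, G_3 = 10^(16.5/10) = 44.67
Friis cascade:
  F = 1.592 + (1.393 − 1)/0.6281 + (3.251 − 1)/9.290 = 2.460
NF = 10 log₁₀(2.460) = 3.91 dB

3.91 dB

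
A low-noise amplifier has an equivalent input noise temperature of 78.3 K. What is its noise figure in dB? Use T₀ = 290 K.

1.04 dB

F = 1 + T_e/T₀ = 1 + 78.3/290 = 1.27
NF = 10 log₁₀(1.27) = 1.04 dB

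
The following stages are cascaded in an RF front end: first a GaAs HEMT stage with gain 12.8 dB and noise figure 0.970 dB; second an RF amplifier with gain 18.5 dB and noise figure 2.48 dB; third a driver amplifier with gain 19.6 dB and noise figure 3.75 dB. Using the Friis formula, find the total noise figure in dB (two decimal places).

Convert to linear (a loss of L dB is a gain of −L dB): F_i = 10^(NF_i/10), G_i = 10^(G_i,dB/10)
  Stage 1: F_1 = 10^(0.970/10) = 1.250, G_1 = 10^(12.8/10) = 19.05
  Stage 2: F_2 = 10^(2.48/10) = 1.770, G_2 = 10^(18.5/10) = 70.79
  Stage 3: F_3 = 10^(3.75/10) = 2.371, G_3 = 10^(19.6/10) = 91.20
Friis cascade:
  F = 1.250 + (1.770 − 1)/19.05 + (2.371 − 1)/1349 = 1.292
NF = 10 log₁₀(1.292) = 1.11 dB

1.11 dB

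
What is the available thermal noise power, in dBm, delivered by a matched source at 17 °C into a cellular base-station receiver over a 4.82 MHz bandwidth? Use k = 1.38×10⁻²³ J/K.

T = 17 °C + 273.15 = 290.15 K
P_n = kTB = 1.38×10⁻²³ × 290.15 × 4.82×10⁶ = 1.93×10⁻¹⁴ W
In dBm: 10 log₁₀(1.93×10⁻¹⁴ / 10⁻³) = −107.1 dBm

−107.1 dBm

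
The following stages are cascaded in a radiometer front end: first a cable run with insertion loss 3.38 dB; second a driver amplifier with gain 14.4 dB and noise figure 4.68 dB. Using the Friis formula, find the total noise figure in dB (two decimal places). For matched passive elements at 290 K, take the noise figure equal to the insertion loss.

Convert to linear (a loss of L dB is a gain of −L dB): F_i = 10^(NF_i/10), G_i = 10^(G_i,dB/10)
  Stage 1: F_1 = 10^(3.38/10) = 2.178, G_1 = 10^(−3.38/10) = 0.4592
  Stage 2: F_2 = 10^(4.68/10) = 2.938, G_2 = 10^(14.4/10) = 27.54
Friis cascade:
  F = 2.178 + (2.938 − 1)/0.4592 = 6.397
NF = 10 log₁₀(6.397) = 8.06 dB

8.06 dB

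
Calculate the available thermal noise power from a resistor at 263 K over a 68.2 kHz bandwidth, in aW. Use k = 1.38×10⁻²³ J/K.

248 aW

P_n = kTB = 1.38×10⁻²³ × 263 × 6.82×10⁴ = 2.48×10⁻¹⁶ W = 248 aW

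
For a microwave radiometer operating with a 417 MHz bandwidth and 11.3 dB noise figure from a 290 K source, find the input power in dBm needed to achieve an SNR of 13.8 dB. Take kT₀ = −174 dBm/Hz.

Sensitivity = −174 + 10 log₁₀(B) + NF + SNR_min
= −174 + 86.2 + 11.3 + 13.8
= −62.7 dBm → −62.7 dBm

−62.7 dBm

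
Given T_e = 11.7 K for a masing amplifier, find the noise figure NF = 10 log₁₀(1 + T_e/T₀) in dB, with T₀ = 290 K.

0.172 dB

F = 1 + T_e/T₀ = 1 + 11.7/290 = 1.04034
NF = 10 log₁₀(1.04034) = 0.172 dB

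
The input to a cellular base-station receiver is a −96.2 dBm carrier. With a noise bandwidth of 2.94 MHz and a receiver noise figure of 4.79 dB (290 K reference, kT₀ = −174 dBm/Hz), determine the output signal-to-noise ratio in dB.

Noise floor: N = −174 + 10 log₁₀(B) + NF
10 log₁₀(2.94×10⁶) = 64.68 dB
N = −174 + 64.68 + 4.79 = −104.53 dBm
SNR = P_sig − N = −96.2 − (−104.53) = 8.33 dB → 8.3 dB

8.3 dB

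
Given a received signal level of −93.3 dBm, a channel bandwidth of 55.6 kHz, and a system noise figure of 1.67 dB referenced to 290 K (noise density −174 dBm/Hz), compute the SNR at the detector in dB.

Noise floor: N = −174 + 10 log₁₀(B) + NF
10 log₁₀(5.56×10⁴) = 47.45 dB
N = −174 + 47.45 + 1.67 = −124.88 dBm
SNR = P_sig − N = −93.3 − (−124.88) = 31.58 dB → 31.6 dB

31.6 dB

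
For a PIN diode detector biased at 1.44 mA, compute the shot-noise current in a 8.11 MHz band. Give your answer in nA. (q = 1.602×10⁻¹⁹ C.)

I_n = √(2qI·B)
2qI·B = 2 × 1.602×10⁻¹⁹ × 1.44×10⁻³ × 8.11×10⁶ = 3.74×10⁻¹⁵ A²
I_n = √(3.74×10⁻¹⁵) = 6.12×10⁻⁸ A = 61.2 nA

61.2 nA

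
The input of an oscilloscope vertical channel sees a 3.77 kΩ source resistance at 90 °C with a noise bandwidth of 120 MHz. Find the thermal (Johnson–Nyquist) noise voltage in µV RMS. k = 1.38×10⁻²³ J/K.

T = 90 °C + 273.15 = 363.15 K
V_n = √(4kTRB)
4kTRB = 4 × 1.38×10⁻²³ × 363.15 × 3.77×10³ × 1.20×10⁸ = 9.07×10⁻⁹ V²
V_n = √(9.07×10⁻⁹) = 9.52×10⁻⁵ V = 95.2 µV

95.2 µV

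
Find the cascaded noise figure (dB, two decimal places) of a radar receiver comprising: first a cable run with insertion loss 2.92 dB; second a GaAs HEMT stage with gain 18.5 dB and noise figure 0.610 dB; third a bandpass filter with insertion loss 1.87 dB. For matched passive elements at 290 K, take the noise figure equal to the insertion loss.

Convert to linear (a loss of L dB is a gain of −L dB): F_i = 10^(NF_i/10), G_i = 10^(G_i,dB/10)
  Stage 1: F_1 = 10^(2.92/10) = 1.959, G_1 = 10^(−2.92/10) = 0.5105
  Stage 2: F_2 = 10^(0.610/10) = 1.151, G_2 = 10^(18.5/10) = 70.79
  Stage 3: F_3 = 10^(1.87/10) = 1.538, G_3 = 10^(−1.87/10) = 0.6501
Friis cascade:
  F = 1.959 + (1.151 − 1)/0.5105 + (1.538 − 1)/36.14 = 2.269
NF = 10 log₁₀(2.269) = 3.56 dB

3.56 dB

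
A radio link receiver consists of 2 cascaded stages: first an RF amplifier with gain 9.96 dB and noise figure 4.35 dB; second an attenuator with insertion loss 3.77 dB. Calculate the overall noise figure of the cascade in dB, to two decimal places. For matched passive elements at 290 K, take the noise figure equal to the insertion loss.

Convert to linear (a loss of L dB is a gain of −L dB): F_i = 10^(NF_i/10), G_i = 10^(G_i,dB/10)
  Stage 1: F_1 = 10^(4.35/10) = 2.723, G_1 = 10^(9.96/10) = 9.908
  Stage 2: F_2 = 10^(3.77/10) = 2.382, G_2 = 10^(−3.77/10) = 0.4198
Friis cascade:
  F = 2.723 + (2.382 − 1)/9.908 = 2.862
NF = 10 log₁₀(2.862) = 4.57 dB

4.57 dB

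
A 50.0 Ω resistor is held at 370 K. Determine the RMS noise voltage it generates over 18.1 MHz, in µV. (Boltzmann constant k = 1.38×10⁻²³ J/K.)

V_n = √(4kTRB)
4kTRB = 4 × 1.38×10⁻²³ × 370 × 5.00×10¹ × 1.81×10⁷ = 1.85×10⁻¹¹ V²
V_n = √(1.85×10⁻¹¹) = 4.30×10⁻⁶ V = 4.30 µV

4.30 µV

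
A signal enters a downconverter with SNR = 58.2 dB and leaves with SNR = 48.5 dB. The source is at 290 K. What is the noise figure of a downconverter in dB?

NF (dB) = SNR_in(dB) − SNR_out(dB) when the source is at T₀
NF = 58.2 − 48.5 = 9.7 dB

9.7 dB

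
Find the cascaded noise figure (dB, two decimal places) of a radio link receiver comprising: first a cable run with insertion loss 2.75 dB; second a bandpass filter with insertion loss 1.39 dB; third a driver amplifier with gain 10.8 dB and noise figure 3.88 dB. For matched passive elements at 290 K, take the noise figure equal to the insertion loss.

8.02 dB

Convert to linear (a loss of L dB is a gain of −L dB): F_i = 10^(NF_i/10), G_i = 10^(G_i,dB/10)
  Stage 1: F_1 = 10^(2.75/10) = 1.884, G_1 = 10^(−2.75/10) = 0.5309
  Stage 2: F_2 = 10^(1.39/10) = 1.377, G_2 = 10^(−1.39/10) = 0.7261
  Stage 3: F_3 = 10^(3.88/10) = 2.443, G_3 = 10^(10.8/10) = 12.02
Friis cascade:
  F = 1.884 + (1.377 − 1)/0.5309 + (2.443 − 1)/0.3855 = 6.339
NF = 10 log₁₀(6.339) = 8.02 dB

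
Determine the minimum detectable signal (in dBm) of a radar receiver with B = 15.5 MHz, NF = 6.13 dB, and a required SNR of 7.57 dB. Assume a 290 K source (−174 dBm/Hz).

−88.4 dBm

Sensitivity = −174 + 10 log₁₀(B) + NF + SNR_min
= −174 + 71.9 + 6.13 + 7.57
= −88.40 dBm → −88.4 dBm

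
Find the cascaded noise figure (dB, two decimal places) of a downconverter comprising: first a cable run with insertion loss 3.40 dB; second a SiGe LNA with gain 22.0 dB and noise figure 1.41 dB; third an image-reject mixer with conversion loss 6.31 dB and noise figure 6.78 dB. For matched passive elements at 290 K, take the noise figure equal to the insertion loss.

4.88 dB

Convert to linear (a loss of L dB is a gain of −L dB): F_i = 10^(NF_i/10), G_i = 10^(G_i,dB/10)
  Stage 1: F_1 = 10^(3.40/10) = 2.188, G_1 = 10^(−3.40/10) = 0.4571
  Stage 2: F_2 = 10^(1.41/10) = 1.384, G_2 = 10^(22.0/10) = 158.5
  Stage 3: F_3 = 10^(6.78/10) = 4.764, G_3 = 10^(−6.31/10) = 0.2339
Friis cascade:
  F = 2.188 + (1.384 − 1)/0.4571 + (4.764 − 1)/72.44 = 3.079
NF = 10 log₁₀(3.079) = 4.88 dB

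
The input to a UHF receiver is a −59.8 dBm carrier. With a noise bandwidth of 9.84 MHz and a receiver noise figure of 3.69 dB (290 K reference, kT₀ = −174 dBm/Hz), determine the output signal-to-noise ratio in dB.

40.6 dB

Noise floor: N = −174 + 10 log₁₀(B) + NF
10 log₁₀(9.84×10⁶) = 69.93 dB
N = −174 + 69.93 + 3.69 = −100.38 dBm
SNR = P_sig − N = −59.8 − (−100.38) = 40.58 dB → 40.6 dB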